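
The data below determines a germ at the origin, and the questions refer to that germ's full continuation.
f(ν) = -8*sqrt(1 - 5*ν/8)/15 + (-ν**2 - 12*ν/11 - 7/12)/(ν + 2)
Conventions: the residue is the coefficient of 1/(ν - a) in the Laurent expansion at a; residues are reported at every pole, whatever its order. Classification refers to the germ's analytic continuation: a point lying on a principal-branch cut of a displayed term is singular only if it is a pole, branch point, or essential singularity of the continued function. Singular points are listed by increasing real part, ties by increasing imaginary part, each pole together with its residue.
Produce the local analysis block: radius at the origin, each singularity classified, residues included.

Radius of convergence at 0: 8/5.
At -2: a pole of order 1; residue -317/132.
At 8/5: an algebraic (square-root) branch point.

Denominator factor (ν + 2): pole of order 1 at -2, modulus 2.
Branch term (-8/15)*sqrt(1 - ν/(8/5)): its argument vanishes at ν = 8/5, a square-root branch point, modulus 8/5.
The radius of convergence is the smallest modulus among the singular points: 8/5.
The branch term is analytic at -2 and contributes nothing to the residue; only the rational part matters.
At the order-1 pole -2 set g(ν) = (ν - (-2))*(rational part) = -ν**2 - 12*ν/11 - 7/12.
Simple pole: residue = g(a) at a = -2, which is -317/132.
List the singular points by increasing real part (a conjugate pair: the negative imaginary part first).


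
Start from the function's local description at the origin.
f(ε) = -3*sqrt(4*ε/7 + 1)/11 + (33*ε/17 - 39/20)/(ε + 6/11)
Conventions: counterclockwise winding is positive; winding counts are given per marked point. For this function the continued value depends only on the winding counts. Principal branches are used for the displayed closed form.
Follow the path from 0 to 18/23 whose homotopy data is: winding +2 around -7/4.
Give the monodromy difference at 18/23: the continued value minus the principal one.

Continued minus principal equals 0.

The rational part is single-valued and drops out of the difference; each branch term changes only by its own monodromy.
(-3/11)*sqrt(1 - ε/(-7/4)): winding +2 is even, the square root returns to the same sheet, contribution 0.
Summing the contributions at ε = 18/23 gives 0.


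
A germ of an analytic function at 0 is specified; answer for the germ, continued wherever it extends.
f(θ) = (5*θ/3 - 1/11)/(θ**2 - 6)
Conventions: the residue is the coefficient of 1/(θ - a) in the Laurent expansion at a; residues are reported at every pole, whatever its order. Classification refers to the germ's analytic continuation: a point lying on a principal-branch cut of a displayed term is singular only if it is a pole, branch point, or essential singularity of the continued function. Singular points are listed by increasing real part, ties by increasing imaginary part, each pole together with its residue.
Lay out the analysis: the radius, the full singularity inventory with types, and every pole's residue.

Denominator factor (θ**2 - 6): discriminant 24, real irrational roots sqrt(6) and -sqrt(6); poles of order 1, moduli sqrt(6) and sqrt(6).
The radius of convergence is the smallest modulus among the singular points: sqrt(6).
The factor θ**2 - 6 splits as (θ - a)(θ - a') with a = -sqrt(6), a' = sqrt(6). At the order-1 pole a set g(θ) = (θ - a)*f(θ) = [5*θ/3 - 1/11] / (θ - a').
Simple pole: residue = g(a) at a = -sqrt(6), which is 5/6 + (1/132)*sqrt(6).
The factor θ**2 - 6 splits as (θ - a)(θ - a') with a = sqrt(6), a' = -sqrt(6). At the order-1 pole a set g(θ) = (θ - a)*f(θ) = [5*θ/3 - 1/11] / (θ - a').
Simple pole: residue = g(a) at a = sqrt(6), which is 5/6 - (1/132)*sqrt(6).
List the singular points by increasing real part (a conjugate pair: the negative imaginary part first).

Radius of convergence at 0: sqrt(6).
At -sqrt(6): a pole of order 1; residue 5/6 + (1/132)*sqrt(6).
At sqrt(6): a pole of order 1; residue 5/6 - (1/132)*sqrt(6).


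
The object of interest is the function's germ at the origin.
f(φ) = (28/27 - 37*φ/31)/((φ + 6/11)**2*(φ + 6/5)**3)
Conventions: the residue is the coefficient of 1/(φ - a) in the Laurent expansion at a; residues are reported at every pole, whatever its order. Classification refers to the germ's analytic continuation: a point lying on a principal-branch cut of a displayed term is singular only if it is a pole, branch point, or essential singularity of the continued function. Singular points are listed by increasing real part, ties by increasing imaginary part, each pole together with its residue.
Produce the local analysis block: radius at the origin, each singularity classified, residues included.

Radius of convergence at 0: 6/11.
At -6/5: a pole of order 3; residue 7461752375/234306432.
At -6/11: a pole of order 2; residue -7461752375/234306432.

Denominator factor (φ + 6/11)^2: pole of order 2 at -6/11, modulus 6/11.
Denominator factor (φ + 6/5)^3: pole of order 3 at -6/5, modulus 6/5.
The radius of convergence is the smallest modulus among the singular points: 6/11.
At the order-3 pole -6/5 set g(φ) = (φ - (-6/5))^3*f(φ) = (28/27 - 37*φ/31)/(φ + 6/11)**2.
Order-3 pole: residue = g''(a)/2; g''(-6/5) = 7461752375/117153216, so the residue is 7461752375/234306432.
At the order-2 pole -6/11 set g(φ) = (φ - (-6/11))^2*f(φ) = (28/27 - 37*φ/31)/(φ + 6/5)**3.
Order-2 pole: residue = g'(a); g'(-6/11) = -7461752375/234306432, so the residue is -7461752375/234306432.
List the singular points by increasing real part (a conjugate pair: the negative imaginary part first).


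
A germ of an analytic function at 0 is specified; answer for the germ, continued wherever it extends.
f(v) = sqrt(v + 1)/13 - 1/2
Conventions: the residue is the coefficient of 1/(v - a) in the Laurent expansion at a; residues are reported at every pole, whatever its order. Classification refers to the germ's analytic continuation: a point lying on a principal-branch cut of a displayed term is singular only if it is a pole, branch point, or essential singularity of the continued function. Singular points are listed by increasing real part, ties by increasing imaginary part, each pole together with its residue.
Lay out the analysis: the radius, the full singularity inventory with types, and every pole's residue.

Branch term (1/13)*sqrt(1 - v/(-1)): its argument vanishes at v = -1, a square-root branch point, modulus 1.
The radius of convergence is the smallest modulus among the singular points: 1.

Radius of convergence at 0: 1.
At -1: an algebraic (square-root) branch point.


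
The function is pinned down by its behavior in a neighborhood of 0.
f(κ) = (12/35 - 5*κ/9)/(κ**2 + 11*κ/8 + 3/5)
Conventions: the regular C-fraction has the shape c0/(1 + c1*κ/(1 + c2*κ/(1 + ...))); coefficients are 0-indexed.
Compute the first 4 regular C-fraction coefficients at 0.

Taylor coefficients (expand at 0): a_0 = 4/7, a_1 = -845/378, a_2 = 5405/1296, a_3 = -1269725/217728.
c0 = a_0 = 4/7. Peel one level at a time: if S = 1 + c*κ/S' with S'(0) = 1, then c is the κ-coefficient of S and S' = c*κ/(S - 1).
S_1 = c0/f = 1 + (845/216)*κ + (186755/23328)*κ^2 + ...; c1 = 845/216.
S_2 = c1*κ/(S_1 - 1) = 1 + (-37351/18252)*κ + (74702/85683)*κ^2 + ...; c2 = -37351/18252.
S_3 = c2*κ/(S_2 - 1) = 1 + (72/169)*κ + ...; c3 = 72/169.

The regular C-fraction coefficients are [4/7, 845/216, -37351/18252, 72/169].


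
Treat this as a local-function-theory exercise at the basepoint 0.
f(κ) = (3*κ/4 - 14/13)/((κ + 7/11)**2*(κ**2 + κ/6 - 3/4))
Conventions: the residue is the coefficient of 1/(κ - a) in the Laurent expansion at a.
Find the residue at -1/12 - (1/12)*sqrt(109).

The residue is 56388057/11154650 + (604800471/1215856850)*sqrt(109).

The factor κ**2 + κ/6 - 3/4 splits as (κ - a)(κ - a') with a = -1/12 - (1/12)*sqrt(109), a' = -1/12 + (1/12)*sqrt(109). At the order-1 pole a set g(κ) = (κ - a)*f(κ) = [(3*κ/4 - 14/13)/(κ + 7/11)**2] / (κ - a').
Simple pole: residue = g(a) at a = -1/12 - (1/12)*sqrt(109), which is 56388057/11154650 + (604800471/1215856850)*sqrt(109).


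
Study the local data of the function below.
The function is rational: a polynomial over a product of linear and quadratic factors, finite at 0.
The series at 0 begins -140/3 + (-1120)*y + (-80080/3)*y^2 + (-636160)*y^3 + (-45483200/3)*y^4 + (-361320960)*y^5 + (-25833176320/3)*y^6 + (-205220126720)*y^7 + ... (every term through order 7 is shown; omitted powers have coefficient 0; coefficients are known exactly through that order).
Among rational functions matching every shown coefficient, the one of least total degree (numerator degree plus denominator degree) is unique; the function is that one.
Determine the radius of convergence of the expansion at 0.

The radius of convergence is 3 - (1/2)*sqrt(35).

No rational of total degree below 2 reproduces all 8 coefficients; solving the [0/2] Pade equations on them gives f(y) = -35/(3*(y**2 - 6*y + 1/4)), whose expansion matches every shown term.
Denominator factor (y**2 - 6*y + 1/4): discriminant 35, real irrational roots 3 + (1/2)*sqrt(35) and 3 - (1/2)*sqrt(35); poles of order 1, moduli 3 + (1/2)*sqrt(35) and 3 - (1/2)*sqrt(35).
The radius of convergence is the smallest modulus among the singular points: 3 - (1/2)*sqrt(35).


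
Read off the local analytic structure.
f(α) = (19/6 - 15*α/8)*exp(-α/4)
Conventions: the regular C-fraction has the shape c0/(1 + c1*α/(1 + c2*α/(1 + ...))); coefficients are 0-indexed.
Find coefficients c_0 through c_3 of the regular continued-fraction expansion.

The regular C-fraction coefficients are [19/6, 16/19, -6121/9728, 302689/9401856].

Taylor coefficients (expand at 0): a_0 = 19/6, a_1 = -8/3, a_2 = 109/192, a_3 = -77/1152.
c0 = a_0 = 19/6. Peel one level at a time: if S = 1 + c*α/S' with S'(0) = 1, then c is the α-coefficient of S and S' = c*α/(S - 1).
S_1 = c0/f = 1 + (16/19)*α + (6121/11552)*α^2 + ...; c1 = 16/19.
S_2 = c1*α/(S_1 - 1) = 1 + (-6121/9728)*α + (15931/786432)*α^2 + ...; c2 = -6121/9728.
S_3 = c2*α/(S_2 - 1) = 1 + (302689/9401856)*α + ...; c3 = 302689/9401856.


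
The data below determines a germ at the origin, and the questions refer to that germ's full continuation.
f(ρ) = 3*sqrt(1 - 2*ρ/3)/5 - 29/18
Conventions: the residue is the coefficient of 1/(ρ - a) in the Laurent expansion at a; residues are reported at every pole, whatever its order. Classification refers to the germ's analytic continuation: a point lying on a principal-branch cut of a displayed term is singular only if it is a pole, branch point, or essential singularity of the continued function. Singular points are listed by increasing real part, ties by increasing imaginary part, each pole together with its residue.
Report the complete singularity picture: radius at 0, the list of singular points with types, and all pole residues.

Radius of convergence at 0: 3/2.
At 3/2: an algebraic (square-root) branch point.

Branch term (3/5)*sqrt(1 - ρ/(3/2)): its argument vanishes at ρ = 3/2, a square-root branch point, modulus 3/2.
The radius of convergence is the smallest modulus among the singular points: 3/2.


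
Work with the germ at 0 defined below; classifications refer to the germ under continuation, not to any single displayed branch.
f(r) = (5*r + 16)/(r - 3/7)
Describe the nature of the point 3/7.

The denominator factor r - 3/7 vanishes at 3/7 and appears to the power 1; the numerator there equals 127/7, nonzero, and no other factor vanishes.
Hence a pole whose order is the multiplicity, 1.

The point is a pole of order 1.


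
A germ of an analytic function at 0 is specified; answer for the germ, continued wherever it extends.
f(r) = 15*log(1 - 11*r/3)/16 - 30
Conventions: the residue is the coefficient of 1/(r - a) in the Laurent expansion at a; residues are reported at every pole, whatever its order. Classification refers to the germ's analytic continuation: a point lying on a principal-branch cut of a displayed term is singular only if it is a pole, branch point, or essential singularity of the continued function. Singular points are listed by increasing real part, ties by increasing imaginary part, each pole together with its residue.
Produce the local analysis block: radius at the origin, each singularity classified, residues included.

Branch term (15/16)*log(1 - r/(3/11)): its argument vanishes at r = 3/11, a logarithmic branch point, modulus 3/11.
The radius of convergence is the smallest modulus among the singular points: 3/11.

Radius of convergence at 0: 3/11.
At 3/11: a logarithmic branch point.


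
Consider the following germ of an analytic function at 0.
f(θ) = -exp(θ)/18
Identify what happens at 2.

The point is a regular point.

There is no denominator, hence no pole anywhere.
The factor exp(θ) is entire.
So the germ continues analytically to 2.


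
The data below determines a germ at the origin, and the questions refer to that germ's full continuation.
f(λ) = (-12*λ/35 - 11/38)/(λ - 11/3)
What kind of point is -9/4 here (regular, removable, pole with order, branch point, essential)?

Denominator factors: λ - 11/3 = -71/12 at λ = -9/4 — none vanishes.
So the germ continues analytically to -9/4.

The point is a regular point.


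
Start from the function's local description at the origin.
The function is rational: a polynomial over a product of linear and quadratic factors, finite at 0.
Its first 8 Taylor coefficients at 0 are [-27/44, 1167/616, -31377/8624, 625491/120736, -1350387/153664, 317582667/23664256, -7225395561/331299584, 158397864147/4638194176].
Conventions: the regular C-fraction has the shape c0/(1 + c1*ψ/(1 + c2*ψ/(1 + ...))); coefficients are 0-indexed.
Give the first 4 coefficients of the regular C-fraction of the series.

Taylor coefficients (read off): a_0 = -27/44, a_1 = 1167/616, a_2 = -31377/8624, a_3 = 625491/120736.
c0 = a_0 = -27/44. Peel one level at a time: if S = 1 + c*ψ/S' with S'(0) = 1, then c is the ψ-coefficient of S and S' = c*ψ/(S - 1).
S_1 = c0/f = 1 + (389/126)*ψ + (4085/1134)*ψ^2 + ...; c1 = 389/126.
S_2 = c1*ψ/(S_1 - 1) = 1 + (-4085/3501)*ψ + (144313/151321)*ψ^2 + ...; c2 = -4085/3501.
S_3 = c2*ψ/(S_2 - 1) = 1 + (1298817/1589065)*ψ + ...; c3 = 1298817/1589065.

The regular C-fraction coefficients are [-27/44, 389/126, -4085/3501, 1298817/1589065].


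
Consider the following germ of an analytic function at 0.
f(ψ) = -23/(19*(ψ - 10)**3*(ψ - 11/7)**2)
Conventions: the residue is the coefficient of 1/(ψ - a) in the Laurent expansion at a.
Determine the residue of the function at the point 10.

At the order-3 pole 10 set g(ψ) = (ψ - (10))^3*f(ψ) = -23/(19*(ψ - 11/7)**2).
Order-3 pole: residue = g''(a)/2; g''(10) = -331338/230229859, so the residue is -165669/230229859.

The residue is -165669/230229859.


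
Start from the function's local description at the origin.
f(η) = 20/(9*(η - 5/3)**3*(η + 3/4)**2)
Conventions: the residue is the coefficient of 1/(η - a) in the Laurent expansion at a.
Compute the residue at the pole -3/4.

The residue is -138240/707281.

At the order-2 pole -3/4 set g(η) = (η - (-3/4))^2*f(η) = 20/(9*(η - 5/3)**3).
Order-2 pole: residue = g'(a); g'(-3/4) = -138240/707281, so the residue is -138240/707281.


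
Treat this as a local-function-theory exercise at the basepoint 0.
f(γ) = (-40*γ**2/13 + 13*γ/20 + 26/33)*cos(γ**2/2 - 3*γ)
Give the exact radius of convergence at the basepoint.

The radius of convergence is infinite.

The factor cos(γ**2/2 - 3*γ) is entire and contributes no finite singular point.
The polynomial part has no poles.
No finite singular points: the Taylor series at 0 converges everywhere.


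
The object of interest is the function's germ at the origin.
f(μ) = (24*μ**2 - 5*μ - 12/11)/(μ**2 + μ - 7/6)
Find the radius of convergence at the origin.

Denominator factor (μ**2 + μ - 7/6): discriminant 17/3, real irrational roots -1/2 + (1/6)*sqrt(51) and -1/2 - (1/6)*sqrt(51); poles of order 1, moduli -1/2 + (1/6)*sqrt(51) and 1/2 + (1/6)*sqrt(51).
The radius of convergence is the smallest modulus among the singular points: -1/2 + (1/6)*sqrt(51).

The radius of convergence is -1/2 + (1/6)*sqrt(51).


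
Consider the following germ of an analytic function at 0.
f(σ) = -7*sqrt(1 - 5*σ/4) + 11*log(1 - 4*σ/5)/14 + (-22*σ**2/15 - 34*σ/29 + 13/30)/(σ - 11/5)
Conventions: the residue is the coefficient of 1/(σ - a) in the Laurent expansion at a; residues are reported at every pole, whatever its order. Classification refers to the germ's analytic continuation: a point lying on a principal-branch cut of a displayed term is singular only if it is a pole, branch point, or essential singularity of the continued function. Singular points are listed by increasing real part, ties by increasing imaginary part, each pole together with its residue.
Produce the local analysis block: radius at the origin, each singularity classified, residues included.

Radius of convergence at 0: 4/5.
At 4/5: an algebraic (square-root) branch point.
At 5/4: a logarithmic branch point.
At 11/5: a pole of order 1; residue -201071/21750.

Denominator factor (σ - 11/5): pole of order 1 at 11/5, modulus 11/5.
Branch term (-7)*sqrt(1 - σ/(4/5)): its argument vanishes at σ = 4/5, a square-root branch point, modulus 4/5.
Branch term (11/14)*log(1 - σ/(5/4)): its argument vanishes at σ = 5/4, a logarithmic branch point, modulus 5/4.
The radius of convergence is the smallest modulus among the singular points: 4/5.
The branch terms are analytic at 11/5 and contribute nothing to the residue; only the rational part matters.
At the order-1 pole 11/5 set g(σ) = (σ - (11/5))*(rational part) = -22*σ**2/15 - 34*σ/29 + 13/30.
Simple pole: residue = g(a) at a = 11/5, which is -201071/21750.
List the singular points by increasing real part (a conjugate pair: the negative imaginary part first).


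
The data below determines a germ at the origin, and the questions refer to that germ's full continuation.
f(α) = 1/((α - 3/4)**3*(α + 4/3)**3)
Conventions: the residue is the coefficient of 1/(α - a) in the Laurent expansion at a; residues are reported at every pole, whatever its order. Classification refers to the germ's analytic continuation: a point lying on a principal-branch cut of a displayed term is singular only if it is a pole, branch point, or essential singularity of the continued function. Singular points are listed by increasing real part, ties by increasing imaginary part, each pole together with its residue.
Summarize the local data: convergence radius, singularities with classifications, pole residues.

Denominator factor (α + 4/3)^3: pole of order 3 at -4/3, modulus 4/3.
Denominator factor (α - 3/4)^3: pole of order 3 at 3/4, modulus 3/4.
The radius of convergence is the smallest modulus among the singular points: 3/4.
At the order-3 pole -4/3 set g(α) = (α - (-4/3))^3*f(α) = (α - 3/4)**(-3).
Order-3 pole: residue = g''(a)/2; g''(-4/3) = -2985984/9765625, so the residue is -1492992/9765625.
At the order-3 pole 3/4 set g(α) = (α - (3/4))^3*f(α) = (α + 4/3)**(-3).
Order-3 pole: residue = g''(a)/2; g''(3/4) = 2985984/9765625, so the residue is 1492992/9765625.
List the singular points by increasing real part (a conjugate pair: the negative imaginary part first).

Radius of convergence at 0: 3/4.
At -4/3: a pole of order 3; residue -1492992/9765625.
At 3/4: a pole of order 3; residue 1492992/9765625.


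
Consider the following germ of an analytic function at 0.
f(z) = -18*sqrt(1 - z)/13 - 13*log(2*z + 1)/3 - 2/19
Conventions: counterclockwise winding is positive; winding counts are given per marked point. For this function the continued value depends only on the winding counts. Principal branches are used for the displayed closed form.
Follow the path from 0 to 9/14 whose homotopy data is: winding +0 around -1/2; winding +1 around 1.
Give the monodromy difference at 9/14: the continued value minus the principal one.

Continued minus principal equals (18/91)*sqrt(70).

The rational part is single-valued and drops out of the difference; each branch term changes only by its own monodromy.
(-13/3)*log(1 - z/(-1/2)): winding 0 around -1/2, so this term returns to its principal value, contribution 0.
(-18/13)*sqrt(1 - z/(1)): winding +1 is odd, the square root flips sign, contributing -2*(-18/13)*sqrt(1 - (9/14)/(1)) = -2*(-18/13)*sqrt(5/14) = (18/91)*sqrt(70).
Summing the contributions at z = 9/14 gives (18/91)*sqrt(70).


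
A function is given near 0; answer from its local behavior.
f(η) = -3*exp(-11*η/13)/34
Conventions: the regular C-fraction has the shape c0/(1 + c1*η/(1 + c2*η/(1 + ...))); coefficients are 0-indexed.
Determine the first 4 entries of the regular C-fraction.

Taylor coefficients (expand at 0): a_0 = -3/34, a_1 = 33/442, a_2 = -363/11492, a_3 = 1331/149396.
c0 = a_0 = -3/34. Peel one level at a time: if S = 1 + c*η/S' with S'(0) = 1, then c is the η-coefficient of S and S' = c*η/(S - 1).
S_1 = c0/f = 1 + (11/13)*η + (121/338)*η^2 + ...; c1 = 11/13.
S_2 = c1*η/(S_1 - 1) = 1 + (-11/26)*η + (121/2028)*η^2 + ...; c2 = -11/26.
S_3 = c2*η/(S_2 - 1) = 1 + (11/78)*η + ...; c3 = 11/78.

The regular C-fraction coefficients are [-3/34, 11/13, -11/26, 11/78].


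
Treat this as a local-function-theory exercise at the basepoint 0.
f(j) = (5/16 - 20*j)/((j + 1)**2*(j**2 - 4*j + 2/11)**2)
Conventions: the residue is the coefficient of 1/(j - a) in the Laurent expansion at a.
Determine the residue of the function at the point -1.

At the order-2 pole -1 set g(j) = (j - (-1))^2*f(j) = (5/16 - 20*j)/(j**2 - 4*j + 2/11)**2.
Order-2 pole: residue = g'(a); g'(-1) = 82885/82308, so the residue is 82885/82308.

The residue is 82885/82308.


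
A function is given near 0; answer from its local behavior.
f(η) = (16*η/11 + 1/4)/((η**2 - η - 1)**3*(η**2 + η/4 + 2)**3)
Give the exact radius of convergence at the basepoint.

The radius of convergence is -1/2 + (1/2)*sqrt(5).

Denominator factor (η**2 - η - 1)^3: discriminant 5, real irrational roots 1/2 + (1/2)*sqrt(5) and 1/2 - (1/2)*sqrt(5); poles of order 3, moduli 1/2 + (1/2)*sqrt(5) and -1/2 + (1/2)*sqrt(5).
Denominator factor (η**2 + η/4 + 2)^3: discriminant -127/16, complex-conjugate roots (-1/8) + ((1/8)*sqrt(127))*i and (-1/8) - ((1/8)*sqrt(127))*i; poles of order 3, moduli sqrt(2) and sqrt(2).
The radius of convergence is the smallest modulus among the singular points: -1/2 + (1/2)*sqrt(5).


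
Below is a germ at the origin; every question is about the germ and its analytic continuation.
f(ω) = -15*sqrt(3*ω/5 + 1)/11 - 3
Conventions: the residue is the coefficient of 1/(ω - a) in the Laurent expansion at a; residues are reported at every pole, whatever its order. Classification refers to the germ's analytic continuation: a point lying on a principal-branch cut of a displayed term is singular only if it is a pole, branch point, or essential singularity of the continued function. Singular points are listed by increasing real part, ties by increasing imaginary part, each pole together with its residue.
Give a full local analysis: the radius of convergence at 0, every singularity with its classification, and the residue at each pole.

Radius of convergence at 0: 5/3.
At -5/3: an algebraic (square-root) branch point.

Branch term (-15/11)*sqrt(1 - ω/(-5/3)): its argument vanishes at ω = -5/3, a square-root branch point, modulus 5/3.
The radius of convergence is the smallest modulus among the singular points: 5/3.


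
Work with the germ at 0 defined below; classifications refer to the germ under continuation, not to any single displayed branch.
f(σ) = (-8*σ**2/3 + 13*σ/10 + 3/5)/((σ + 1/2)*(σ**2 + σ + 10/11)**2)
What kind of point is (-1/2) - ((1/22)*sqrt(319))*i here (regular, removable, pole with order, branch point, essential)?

The point is a pole of order 2.

The denominator factor σ**2 + σ + 10/11 vanishes at (-1/2) - ((1/22)*sqrt(319))*i and appears to the power 2; the numerator there equals (229/220) - ((119/660)*sqrt(319))*i, nonzero, and no other factor vanishes.
Hence a pole whose order is the multiplicity, 2.


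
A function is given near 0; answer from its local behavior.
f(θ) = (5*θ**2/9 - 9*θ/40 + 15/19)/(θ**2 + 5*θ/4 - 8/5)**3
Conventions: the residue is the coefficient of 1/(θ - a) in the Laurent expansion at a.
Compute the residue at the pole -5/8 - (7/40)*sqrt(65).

The factor θ**2 + 5*θ/4 - 8/5 splits as (θ - a)(θ - a') with a = -5/8 - (7/40)*sqrt(65), a' = -5/8 + (7/40)*sqrt(65). At the order-3 pole a set g(θ) = (θ - a)^3*f(θ) = [5*θ**2/9 - 9*θ/40 + 15/19] / (θ - a')^3.
Order-3 pole: residue = g''(a)/2; g''(-5/8 - (7/40)*sqrt(65)) = -(40894400/6314171409)*sqrt(65), so the residue is -(20447200/6314171409)*sqrt(65).

The residue is -(20447200/6314171409)*sqrt(65).


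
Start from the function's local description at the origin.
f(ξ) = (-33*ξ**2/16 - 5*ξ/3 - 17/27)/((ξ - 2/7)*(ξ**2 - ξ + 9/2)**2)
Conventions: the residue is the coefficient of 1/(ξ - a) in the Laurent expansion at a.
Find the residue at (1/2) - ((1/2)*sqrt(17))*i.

The residue is (330407/9571014) - ((59153423/2458687152)*sqrt(17))*i.


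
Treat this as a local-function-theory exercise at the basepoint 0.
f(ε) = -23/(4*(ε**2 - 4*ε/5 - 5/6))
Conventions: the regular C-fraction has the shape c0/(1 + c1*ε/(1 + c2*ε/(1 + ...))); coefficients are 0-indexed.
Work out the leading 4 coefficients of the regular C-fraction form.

Taylor coefficients (expand at 0): a_0 = 69/10, a_1 = -828/125, a_2 = 45747/3125, a_3 = -1718928/78125.
c0 = a_0 = 69/10. Peel one level at a time: if S = 1 + c*ε/S' with S'(0) = 1, then c is the ε-coefficient of S and S' = c*ε/(S - 1).
S_1 = c0/f = 1 + (24/25)*ε + (-6/5)*ε^2 + ...; c1 = 24/25.
S_2 = c1*ε/(S_1 - 1) = 1 + (5/4)*ε + (25/16)*ε^2 + ...; c2 = 5/4.
S_3 = c2*ε/(S_2 - 1) = 1 + (-5/4)*ε + ...; c3 = -5/4.

The regular C-fraction coefficients are [69/10, 24/25, 5/4, -5/4].


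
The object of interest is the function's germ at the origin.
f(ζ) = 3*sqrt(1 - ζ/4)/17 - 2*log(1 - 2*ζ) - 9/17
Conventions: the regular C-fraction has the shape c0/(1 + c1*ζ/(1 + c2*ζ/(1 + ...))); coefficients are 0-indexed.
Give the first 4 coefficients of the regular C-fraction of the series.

The regular C-fraction coefficients are [-6/17, 541/48, -19924/1623, -74235355/2759394304].

Taylor coefficients (expand at 0): a_0 = -6/17, a_1 = 541/136, a_2 = 8701/2176, a_3 = 278519/52224.
c0 = a_0 = -6/17. Peel one level at a time: if S = 1 + c*ζ/S' with S'(0) = 1, then c is the ζ-coefficient of S and S' = c*ζ/(S - 1).
S_1 = c0/f = 1 + (541/48)*ζ + (4981/36)*ζ^2 + ...; c1 = 541/48.
S_2 = c1*ζ/(S_1 - 1) = 1 + (-19924/1623)*ζ + (-74235355/224779008)*ζ^2 + ...; c2 = -19924/1623.
S_3 = c2*ζ/(S_2 - 1) = 1 + (-74235355/2759394304)*ζ + ...; c3 = -74235355/2759394304.


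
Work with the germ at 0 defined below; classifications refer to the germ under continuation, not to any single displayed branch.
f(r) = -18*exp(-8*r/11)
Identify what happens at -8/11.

There is no denominator, hence no pole anywhere.
The factor exp(-8*r/11) is entire.
So the germ continues analytically to -8/11.

The point is a regular point.


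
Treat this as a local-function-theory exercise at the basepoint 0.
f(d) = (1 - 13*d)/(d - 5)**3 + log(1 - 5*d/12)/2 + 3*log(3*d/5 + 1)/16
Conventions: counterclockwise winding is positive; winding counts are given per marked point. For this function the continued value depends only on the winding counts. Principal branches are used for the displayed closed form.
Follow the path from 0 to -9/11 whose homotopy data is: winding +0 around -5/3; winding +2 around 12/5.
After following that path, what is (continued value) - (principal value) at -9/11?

Continued minus principal equals (2)*pi*i.

The rational part is single-valued and drops out of the difference; each branch term changes only by its own monodromy.
(1/2)*log(1 - d/(12/5)): each positive loop around 12/5 adds 2*pi*i to the log, so winding +2 contributes (1/2)*(2)*2*pi*i = (2)*pi*i.
(3/16)*log(1 - d/(-5/3)): winding 0 around -5/3, so this term returns to its principal value, contribution 0.
Summing the contributions at d = -9/11 gives (2)*pi*i.


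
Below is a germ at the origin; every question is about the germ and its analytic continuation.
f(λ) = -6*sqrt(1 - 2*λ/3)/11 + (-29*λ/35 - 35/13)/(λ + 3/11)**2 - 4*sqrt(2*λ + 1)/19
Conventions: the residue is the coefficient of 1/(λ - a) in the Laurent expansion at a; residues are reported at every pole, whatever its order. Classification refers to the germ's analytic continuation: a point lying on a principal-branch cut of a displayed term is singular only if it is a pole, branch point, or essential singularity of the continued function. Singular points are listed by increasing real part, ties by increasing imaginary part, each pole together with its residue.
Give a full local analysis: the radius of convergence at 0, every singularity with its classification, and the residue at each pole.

Denominator factor (λ + 3/11)^2: pole of order 2 at -3/11, modulus 3/11.
Branch term (-4/19)*sqrt(1 - λ/(-1/2)): its argument vanishes at λ = -1/2, a square-root branch point, modulus 1/2.
Branch term (-6/11)*sqrt(1 - λ/(3/2)): its argument vanishes at λ = 3/2, a square-root branch point, modulus 3/2.
The radius of convergence is the smallest modulus among the singular points: 3/11.
The branch terms are analytic at -3/11 and contribute nothing to the residue; only the rational part matters.
At the order-2 pole -3/11 set g(λ) = (λ - (-3/11))^2*(rational part) = -29*λ/35 - 35/13.
Order-2 pole: residue = g'(a); g'(-3/11) = -29/35, so the residue is -29/35.
List the singular points by increasing real part (a conjugate pair: the negative imaginary part first).

Radius of convergence at 0: 3/11.
At -1/2: an algebraic (square-root) branch point.
At -3/11: a pole of order 2; residue -29/35.
At 3/2: an algebraic (square-root) branch point.


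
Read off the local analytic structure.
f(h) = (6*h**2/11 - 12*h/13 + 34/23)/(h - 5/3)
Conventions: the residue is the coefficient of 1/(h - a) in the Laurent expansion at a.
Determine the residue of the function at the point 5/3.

At the order-1 pole 5/3 set g(h) = (h - (5/3))*f(h) = 6*h**2/11 - 12*h/13 + 34/23.
Simple pole: residue = g(a) at a = 5/3, which is 14356/9867.

The residue is 14356/9867.


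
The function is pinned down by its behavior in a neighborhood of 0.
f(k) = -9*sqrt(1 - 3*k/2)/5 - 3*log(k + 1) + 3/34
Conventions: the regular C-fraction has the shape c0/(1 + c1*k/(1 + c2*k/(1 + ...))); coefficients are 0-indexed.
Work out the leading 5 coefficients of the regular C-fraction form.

The regular C-fraction coefficients are [-291/170, -187/194, 18607/8536, -2484461/4912248, -10334008795/11437946184].

Taylor coefficients (expand at 0): a_0 = -291/170, a_1 = -33/20, a_2 = 321/160, a_3 = -397/640, a_4 = 2265/2048.
c0 = a_0 = -291/170. Peel one level at a time: if S = 1 + c*k/S' with S'(0) = 1, then c is the k-coefficient of S and S' = c*k/(S - 1).
S_1 = c0/f = 1 + (-187/194)*k + (316319/150544)*k^2 + ...; c1 = -187/194.
S_2 = c1*k/(S_1 - 1) = 1 + (18607/8536)*k + (25613/23232)*k^2 + ...; c2 = 18607/8536.
S_3 = c2*k/(S_2 - 1) = 1 + (-2484461/4912248)*k + (-91127168465/199422978624)*k^2 + ...; c3 = -2484461/4912248.
S_4 = c3*k/(S_3 - 1) = 1 + (-10334008795/11437946184)*k + ...; c4 = -10334008795/11437946184.


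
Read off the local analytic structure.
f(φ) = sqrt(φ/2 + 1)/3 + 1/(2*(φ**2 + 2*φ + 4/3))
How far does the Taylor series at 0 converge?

The radius of convergence is (2/3)*sqrt(3).

Denominator factor (φ**2 + 2*φ + 4/3): discriminant -4/3, complex-conjugate roots (-1) + ((1/3)*sqrt(3))*i and (-1) - ((1/3)*sqrt(3))*i; poles of order 1, moduli (2/3)*sqrt(3) and (2/3)*sqrt(3).
Branch term (1/3)*sqrt(1 - φ/(-2)): its argument vanishes at φ = -2, a square-root branch point, modulus 2.
The radius of convergence is the smallest modulus among the singular points: (2/3)*sqrt(3).


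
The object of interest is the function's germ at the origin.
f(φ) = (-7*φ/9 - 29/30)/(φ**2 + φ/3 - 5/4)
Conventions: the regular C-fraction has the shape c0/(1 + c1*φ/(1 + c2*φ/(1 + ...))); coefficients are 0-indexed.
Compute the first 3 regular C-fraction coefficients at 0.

The regular C-fraction coefficients are [58/75, -466/435, 1172/20271].

Taylor coefficients (expand at 0): a_0 = 58/75, a_1 = 932/1125, a_2 = 14168/16875.
c0 = a_0 = 58/75. Peel one level at a time: if S = 1 + c*φ/S' with S'(0) = 1, then c is the φ-coefficient of S and S' = c*φ/(S - 1).
S_1 = c0/f = 1 + (-466/435)*φ + (2344/37845)*φ^2 + ...; c1 = -466/435.
S_2 = c1*φ/(S_1 - 1) = 1 + (1172/20271)*φ + ...; c2 = 1172/20271.


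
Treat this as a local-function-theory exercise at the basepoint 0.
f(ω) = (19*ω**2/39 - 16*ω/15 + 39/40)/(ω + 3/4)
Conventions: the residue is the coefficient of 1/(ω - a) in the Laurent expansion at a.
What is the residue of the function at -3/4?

At the order-1 pole -3/4 set g(ω) = (ω - (-3/4))*f(ω) = 19*ω**2/39 - 16*ω/15 + 39/40.
Simple pole: residue = g(a) at a = -3/4, which is 2131/1040.

The residue is 2131/1040.


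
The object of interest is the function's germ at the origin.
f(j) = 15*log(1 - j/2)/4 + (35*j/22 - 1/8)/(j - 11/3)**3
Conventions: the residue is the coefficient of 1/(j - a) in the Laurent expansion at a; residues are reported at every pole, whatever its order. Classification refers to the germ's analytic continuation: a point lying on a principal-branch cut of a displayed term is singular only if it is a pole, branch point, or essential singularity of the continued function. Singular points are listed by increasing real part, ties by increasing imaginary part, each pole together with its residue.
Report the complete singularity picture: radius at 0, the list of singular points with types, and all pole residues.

Radius of convergence at 0: 2.
At 2: a logarithmic branch point.
At 11/3: a pole of order 3; residue 0.

Denominator factor (j - 11/3)^3: pole of order 3 at 11/3, modulus 11/3.
Branch term (15/4)*log(1 - j/(2)): its argument vanishes at j = 2, a logarithmic branch point, modulus 2.
The radius of convergence is the smallest modulus among the singular points: 2.
The branch term is analytic at 11/3 and contributes nothing to the residue; only the rational part matters.
At the order-3 pole 11/3 set g(j) = (j - (11/3))^3*(rational part) = 35*j/22 - 1/8.
Order-3 pole: residue = g''(a)/2; g''(11/3) = 0, so the residue is 0.
List the singular points by increasing real part (a conjugate pair: the negative imaginary part first).


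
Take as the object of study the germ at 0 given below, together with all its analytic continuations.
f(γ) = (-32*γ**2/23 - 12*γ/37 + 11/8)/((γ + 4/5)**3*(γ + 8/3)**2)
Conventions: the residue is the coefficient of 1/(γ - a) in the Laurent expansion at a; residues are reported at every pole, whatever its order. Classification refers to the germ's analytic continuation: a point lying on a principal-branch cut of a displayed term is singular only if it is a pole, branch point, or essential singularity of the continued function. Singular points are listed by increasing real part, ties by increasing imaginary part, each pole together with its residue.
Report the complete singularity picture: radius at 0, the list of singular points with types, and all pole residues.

Radius of convergence at 0: 4/5.
At -8/3: a pole of order 2; residue 3348586125/4184578048.
At -4/5: a pole of order 3; residue -3348586125/4184578048.

Denominator factor (γ + 8/3)^2: pole of order 2 at -8/3, modulus 8/3.
Denominator factor (γ + 4/5)^3: pole of order 3 at -4/5, modulus 4/5.
The radius of convergence is the smallest modulus among the singular points: 4/5.
At the order-2 pole -8/3 set g(γ) = (γ - (-8/3))^2*f(γ) = (-32*γ**2/23 - 12*γ/37 + 11/8)/(γ + 4/5)**3.
Order-2 pole: residue = g'(a); g'(-8/3) = 3348586125/4184578048, so the residue is 3348586125/4184578048.
At the order-3 pole -4/5 set g(γ) = (γ - (-4/5))^3*f(γ) = (-32*γ**2/23 - 12*γ/37 + 11/8)/(γ + 8/3)**2.
Order-3 pole: residue = g''(a)/2; g''(-4/5) = -3348586125/2092289024, so the residue is -3348586125/4184578048.
List the singular points by increasing real part (a conjugate pair: the negative imaginary part first).


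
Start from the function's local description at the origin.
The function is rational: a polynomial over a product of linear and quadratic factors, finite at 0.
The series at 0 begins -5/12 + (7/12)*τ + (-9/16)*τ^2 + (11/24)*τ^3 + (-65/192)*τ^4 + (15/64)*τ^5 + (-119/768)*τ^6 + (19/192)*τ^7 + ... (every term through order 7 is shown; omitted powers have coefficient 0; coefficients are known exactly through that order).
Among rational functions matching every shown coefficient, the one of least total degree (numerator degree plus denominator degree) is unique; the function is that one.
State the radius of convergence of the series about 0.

The radius of convergence is 2.

No rational of total degree below 4 reproduces all 8 coefficients; solving the [1/3] Pade equations on them gives f(τ) = (-τ/3 - 10/3)/(τ + 2)**3, whose expansion matches every shown term.
Denominator factor (τ + 2)^3: pole of order 3 at -2, modulus 2.
The radius of convergence is the smallest modulus among the singular points: 2.


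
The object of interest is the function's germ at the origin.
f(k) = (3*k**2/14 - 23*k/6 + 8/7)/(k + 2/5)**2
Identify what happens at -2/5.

The denominator factor k + 2/5 vanishes at -2/5 and appears to the power 2; the numerator there equals 1423/525, nonzero, and no other factor vanishes.
Hence a pole whose order is the multiplicity, 2.

The point is a pole of order 2.


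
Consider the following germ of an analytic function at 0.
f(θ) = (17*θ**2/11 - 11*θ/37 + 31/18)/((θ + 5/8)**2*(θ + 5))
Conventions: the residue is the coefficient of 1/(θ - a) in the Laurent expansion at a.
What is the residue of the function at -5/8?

At the order-2 pole -5/8 set g(θ) = (θ - (-5/8))^2*f(θ) = (17*θ**2/11 - 11*θ/37 + 31/18)/(θ + 5).
Order-2 pole: residue = g'(a); g'(-5/8) = -2875099/4487175, so the residue is -2875099/4487175.

The residue is -2875099/4487175.


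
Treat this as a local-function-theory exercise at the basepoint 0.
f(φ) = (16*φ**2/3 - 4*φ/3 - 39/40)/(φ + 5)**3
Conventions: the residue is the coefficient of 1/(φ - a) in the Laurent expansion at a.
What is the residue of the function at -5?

At the order-3 pole -5 set g(φ) = (φ - (-5))^3*f(φ) = 16*φ**2/3 - 4*φ/3 - 39/40.
Order-3 pole: residue = g''(a)/2; g''(-5) = 32/3, so the residue is 16/3.

The residue is 16/3.


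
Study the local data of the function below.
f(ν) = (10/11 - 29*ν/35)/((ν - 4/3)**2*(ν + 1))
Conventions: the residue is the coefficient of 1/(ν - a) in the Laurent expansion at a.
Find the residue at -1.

At the order-1 pole -1 set g(ν) = (ν - (-1))*f(ν) = (10/11 - 29*ν/35)/(ν - 4/3)**2.
Simple pole: residue = g(a) at a = -1, which is 6021/18865.

The residue is 6021/18865.


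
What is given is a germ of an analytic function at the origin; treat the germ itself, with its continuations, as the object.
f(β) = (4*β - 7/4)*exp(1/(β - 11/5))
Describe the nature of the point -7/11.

There is no denominator, hence no pole anywhere.
The essential point of exp(1/(β - (11/5))) is 11/5, not -7/11.
So the germ continues analytically to -7/11.

The point is a regular point.


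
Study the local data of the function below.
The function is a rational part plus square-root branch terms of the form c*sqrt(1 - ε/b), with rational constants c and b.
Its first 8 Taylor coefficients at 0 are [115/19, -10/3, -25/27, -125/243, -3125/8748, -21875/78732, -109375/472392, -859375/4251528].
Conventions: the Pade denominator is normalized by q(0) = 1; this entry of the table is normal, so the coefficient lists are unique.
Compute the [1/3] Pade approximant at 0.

Taylor coefficients needed (read off): a_0 = 115/19, a_1 = -10/3, a_2 = -25/27, a_3 = -125/243, a_4 = -3125/8748.
Write the denominator as Q(ε) = 1 + q1*ε + q2*ε^2 + q3*ε^3. Requiring Q*f - P = O(ε^5) with deg P <= 1 kills the coefficients of ε^2..ε^4 in Q*f:
  ε^2: a_2 + q1*a_1 + q2*a_0 = 0, i.e. -25/27 + (-10/3)*q1 + (115/19)*q2 = 0.
  ε^3: a_3 + q1*a_2 + q2*a_1 + q3*a_0 = 0, i.e. -125/243 + (-25/27)*q1 + (-10/3)*q2 + (115/19)*q3 = 0.
  ε^4: a_4 + q1*a_3 + q2*a_2 + q3*a_1 = 0, i.e. -3125/8748 + (-125/243)*q1 + (-25/27)*q2 + (-10/3)*q3 = 0.
Solving this linear system: q1 = -983845/2355732, q2 = -90725/1177866, q3 = -1356125/63604764.
The numerator is Q*f truncated at degree 1: P0 = a_0 = 115/19; P1 = a_1 + q1*a_0 = -262338535/44758908.

The Pade approximant has numerator coefficients [115/19, -262338535/44758908]; denominator coefficients [1, -983845/2355732, -90725/1177866, -1356125/63604764].
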